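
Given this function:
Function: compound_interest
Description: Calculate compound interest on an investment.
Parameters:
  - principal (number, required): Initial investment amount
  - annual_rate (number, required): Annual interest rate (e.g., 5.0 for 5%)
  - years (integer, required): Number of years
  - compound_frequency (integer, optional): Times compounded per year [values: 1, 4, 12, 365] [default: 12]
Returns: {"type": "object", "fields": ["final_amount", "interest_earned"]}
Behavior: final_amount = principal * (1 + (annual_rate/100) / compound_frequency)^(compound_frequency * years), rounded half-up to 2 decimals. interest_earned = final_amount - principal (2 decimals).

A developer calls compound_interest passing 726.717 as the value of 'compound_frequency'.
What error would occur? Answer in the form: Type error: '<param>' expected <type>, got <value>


Spec: 'compound_frequency' is declared as integer; 726.717 is a non-integer number.
Type error: 'compound_frequency' expected integer, got 726.717


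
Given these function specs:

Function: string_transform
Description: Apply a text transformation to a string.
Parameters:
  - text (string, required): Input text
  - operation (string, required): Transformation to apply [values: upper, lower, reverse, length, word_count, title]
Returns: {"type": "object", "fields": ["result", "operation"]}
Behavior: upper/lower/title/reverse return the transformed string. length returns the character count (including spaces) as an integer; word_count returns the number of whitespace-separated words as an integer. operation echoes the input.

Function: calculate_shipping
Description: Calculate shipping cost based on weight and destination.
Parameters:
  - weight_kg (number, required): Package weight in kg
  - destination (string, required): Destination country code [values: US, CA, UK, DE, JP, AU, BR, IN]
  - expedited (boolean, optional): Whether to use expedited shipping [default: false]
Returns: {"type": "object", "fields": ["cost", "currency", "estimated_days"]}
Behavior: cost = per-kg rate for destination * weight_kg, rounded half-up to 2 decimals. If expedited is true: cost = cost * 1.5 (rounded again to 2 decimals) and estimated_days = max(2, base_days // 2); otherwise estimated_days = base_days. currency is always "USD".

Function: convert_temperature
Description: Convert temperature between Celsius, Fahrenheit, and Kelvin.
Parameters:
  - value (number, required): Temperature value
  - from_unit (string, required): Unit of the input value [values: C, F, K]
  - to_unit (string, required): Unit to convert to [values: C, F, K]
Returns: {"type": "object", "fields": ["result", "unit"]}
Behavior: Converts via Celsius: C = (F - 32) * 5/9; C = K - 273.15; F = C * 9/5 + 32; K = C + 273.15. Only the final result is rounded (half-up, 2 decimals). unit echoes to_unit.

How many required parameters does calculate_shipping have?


Parameters of calculate_shipping: weight_kg (required), destination (required), expedited (optional)
Required count:
2


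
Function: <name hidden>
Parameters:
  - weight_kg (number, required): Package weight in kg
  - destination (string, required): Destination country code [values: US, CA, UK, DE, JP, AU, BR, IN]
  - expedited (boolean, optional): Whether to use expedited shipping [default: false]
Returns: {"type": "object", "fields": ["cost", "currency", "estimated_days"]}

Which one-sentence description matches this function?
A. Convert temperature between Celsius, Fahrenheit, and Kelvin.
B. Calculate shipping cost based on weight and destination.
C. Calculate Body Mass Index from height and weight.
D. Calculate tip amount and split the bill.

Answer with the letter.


Parameters weight_kg, destination, expedited and return ["cost", "currency", "estimated_days"] fit: Calculate shipping cost based on weight and destination.
B


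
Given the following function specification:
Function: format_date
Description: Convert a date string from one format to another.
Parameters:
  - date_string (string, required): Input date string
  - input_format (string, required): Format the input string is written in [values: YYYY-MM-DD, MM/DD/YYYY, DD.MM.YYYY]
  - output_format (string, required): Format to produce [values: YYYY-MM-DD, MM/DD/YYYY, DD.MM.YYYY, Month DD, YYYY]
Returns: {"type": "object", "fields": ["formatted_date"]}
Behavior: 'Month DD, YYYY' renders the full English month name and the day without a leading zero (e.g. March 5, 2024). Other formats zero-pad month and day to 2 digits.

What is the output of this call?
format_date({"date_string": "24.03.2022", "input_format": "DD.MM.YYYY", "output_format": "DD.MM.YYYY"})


Parse '24.03.2022' as DD.MM.YYYY: year=2022, month=3, day=24
Render as DD.MM.YYYY: 24.03.2022
Output:
{"formatted_date": "24.03.2022"}


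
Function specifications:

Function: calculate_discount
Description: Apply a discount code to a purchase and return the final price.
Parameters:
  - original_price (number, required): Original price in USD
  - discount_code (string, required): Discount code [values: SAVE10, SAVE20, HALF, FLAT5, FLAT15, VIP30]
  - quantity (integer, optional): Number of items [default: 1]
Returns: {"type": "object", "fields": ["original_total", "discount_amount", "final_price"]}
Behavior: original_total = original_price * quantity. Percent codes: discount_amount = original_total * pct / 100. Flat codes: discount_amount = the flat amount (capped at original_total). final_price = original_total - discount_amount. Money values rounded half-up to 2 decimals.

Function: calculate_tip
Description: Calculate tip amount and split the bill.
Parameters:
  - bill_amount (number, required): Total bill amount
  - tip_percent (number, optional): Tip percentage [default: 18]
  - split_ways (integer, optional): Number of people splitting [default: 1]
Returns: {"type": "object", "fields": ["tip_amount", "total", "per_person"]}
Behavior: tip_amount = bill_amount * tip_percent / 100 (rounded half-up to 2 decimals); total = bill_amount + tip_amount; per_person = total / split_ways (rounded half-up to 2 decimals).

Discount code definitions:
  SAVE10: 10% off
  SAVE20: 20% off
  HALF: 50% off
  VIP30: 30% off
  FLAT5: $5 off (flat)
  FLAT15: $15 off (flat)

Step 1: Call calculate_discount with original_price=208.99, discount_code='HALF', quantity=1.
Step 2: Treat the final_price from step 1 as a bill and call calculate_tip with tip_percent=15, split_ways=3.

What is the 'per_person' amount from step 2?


Step 1: calculate_discount(original_price=208.99, discount_code=HALF, quantity=1)
  original_total = 208.99 * 1 = 208.99
  HALF = 50% off: discount_amount = 208.99 * 50/100 = 104.495 -> 104.50
  final_price = 208.99 - 104.50 = 104.49
  -> final_price = 104.49
Step 2: calculate_tip(bill_amount=104.49, tip_percent=15, split_ways=3)
  tip_amount = 104.49 * 15/100 = 15.6735 -> 15.67
  total = 104.49 + 15.67 = 120.16
  per_person = 120.16 / 3 = 40.053333 -> 40.05
  -> per_person = 40.05
$40.05


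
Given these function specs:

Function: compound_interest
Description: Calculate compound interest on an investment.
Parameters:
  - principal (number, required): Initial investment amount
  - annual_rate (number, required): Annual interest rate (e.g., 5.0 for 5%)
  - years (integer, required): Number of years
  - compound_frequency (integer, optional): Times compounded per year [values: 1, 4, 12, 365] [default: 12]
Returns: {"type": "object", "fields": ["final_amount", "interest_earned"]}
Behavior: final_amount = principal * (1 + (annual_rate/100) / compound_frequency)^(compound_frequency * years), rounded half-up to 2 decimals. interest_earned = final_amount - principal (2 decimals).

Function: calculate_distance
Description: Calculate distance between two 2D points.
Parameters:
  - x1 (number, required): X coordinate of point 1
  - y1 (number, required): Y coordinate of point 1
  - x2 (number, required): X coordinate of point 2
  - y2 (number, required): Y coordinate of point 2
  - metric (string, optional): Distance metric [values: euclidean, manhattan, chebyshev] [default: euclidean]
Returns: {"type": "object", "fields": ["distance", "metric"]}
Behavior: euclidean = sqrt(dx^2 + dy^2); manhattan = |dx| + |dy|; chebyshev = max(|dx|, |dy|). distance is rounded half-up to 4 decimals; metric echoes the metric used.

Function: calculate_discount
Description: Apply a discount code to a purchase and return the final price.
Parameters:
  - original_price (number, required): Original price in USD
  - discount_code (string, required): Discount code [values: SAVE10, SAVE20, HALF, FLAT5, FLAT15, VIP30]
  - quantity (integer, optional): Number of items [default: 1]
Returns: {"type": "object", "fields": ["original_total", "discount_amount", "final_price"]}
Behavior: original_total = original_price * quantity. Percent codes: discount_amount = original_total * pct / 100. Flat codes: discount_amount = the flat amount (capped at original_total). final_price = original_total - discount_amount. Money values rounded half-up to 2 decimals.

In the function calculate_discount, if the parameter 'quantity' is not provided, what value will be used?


The calculate_discount spec declares:
  - quantity (integer, optional): Number of items [default: 1]
Default:
1


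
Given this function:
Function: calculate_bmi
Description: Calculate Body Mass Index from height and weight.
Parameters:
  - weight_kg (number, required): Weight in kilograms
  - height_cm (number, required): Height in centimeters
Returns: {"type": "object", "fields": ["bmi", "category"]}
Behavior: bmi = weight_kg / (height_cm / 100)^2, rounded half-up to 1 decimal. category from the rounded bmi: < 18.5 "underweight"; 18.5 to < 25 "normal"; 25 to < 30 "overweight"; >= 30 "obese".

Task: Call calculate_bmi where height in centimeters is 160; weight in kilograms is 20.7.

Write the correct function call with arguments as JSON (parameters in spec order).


Mapping each described value to its parameter name:
  'Height in centimeters' -> height_cm = 160
  'Weight in kilograms' -> weight_kg = 20.7
calculate_bmi({"weight_kg": 20.7, "height_cm": 160})


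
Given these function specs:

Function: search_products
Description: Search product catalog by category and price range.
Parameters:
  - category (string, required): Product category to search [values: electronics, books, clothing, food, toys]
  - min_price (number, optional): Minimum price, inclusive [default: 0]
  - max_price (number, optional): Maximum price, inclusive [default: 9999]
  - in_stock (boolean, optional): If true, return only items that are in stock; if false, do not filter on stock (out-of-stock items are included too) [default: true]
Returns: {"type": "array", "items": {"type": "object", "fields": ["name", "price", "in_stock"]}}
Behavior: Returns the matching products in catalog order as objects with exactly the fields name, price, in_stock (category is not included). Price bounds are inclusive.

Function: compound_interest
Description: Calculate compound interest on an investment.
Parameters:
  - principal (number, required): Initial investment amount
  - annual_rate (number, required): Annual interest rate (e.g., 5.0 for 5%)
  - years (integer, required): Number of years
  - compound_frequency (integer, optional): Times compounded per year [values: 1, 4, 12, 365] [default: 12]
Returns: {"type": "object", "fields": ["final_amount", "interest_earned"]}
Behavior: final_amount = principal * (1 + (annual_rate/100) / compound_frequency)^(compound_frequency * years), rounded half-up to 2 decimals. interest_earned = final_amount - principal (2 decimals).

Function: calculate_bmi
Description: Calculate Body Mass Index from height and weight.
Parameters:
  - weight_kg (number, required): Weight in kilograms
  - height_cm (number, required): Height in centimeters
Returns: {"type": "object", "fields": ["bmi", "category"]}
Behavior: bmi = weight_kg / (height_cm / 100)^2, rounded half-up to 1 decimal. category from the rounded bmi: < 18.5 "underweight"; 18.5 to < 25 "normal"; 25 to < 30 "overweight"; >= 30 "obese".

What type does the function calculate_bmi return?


The calculate_bmi spec declares Returns: {"type": "object", "fields": ["bmi", "category"]}
Type:
object


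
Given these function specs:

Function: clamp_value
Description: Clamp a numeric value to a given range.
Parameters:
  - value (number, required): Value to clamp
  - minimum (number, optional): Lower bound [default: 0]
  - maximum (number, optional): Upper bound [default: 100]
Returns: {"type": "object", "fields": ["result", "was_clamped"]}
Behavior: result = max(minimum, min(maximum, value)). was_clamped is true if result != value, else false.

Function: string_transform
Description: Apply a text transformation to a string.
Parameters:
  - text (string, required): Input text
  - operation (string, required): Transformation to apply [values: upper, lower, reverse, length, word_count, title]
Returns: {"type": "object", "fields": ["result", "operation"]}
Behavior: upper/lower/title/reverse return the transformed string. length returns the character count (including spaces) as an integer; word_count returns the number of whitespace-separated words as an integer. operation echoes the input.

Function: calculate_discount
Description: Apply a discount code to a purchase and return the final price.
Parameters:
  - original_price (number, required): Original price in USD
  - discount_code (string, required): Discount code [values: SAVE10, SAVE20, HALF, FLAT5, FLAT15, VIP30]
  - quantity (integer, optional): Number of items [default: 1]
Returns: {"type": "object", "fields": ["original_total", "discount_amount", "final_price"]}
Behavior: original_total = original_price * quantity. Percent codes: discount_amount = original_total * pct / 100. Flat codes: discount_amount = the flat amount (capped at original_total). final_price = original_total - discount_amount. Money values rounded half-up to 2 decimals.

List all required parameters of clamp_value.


Parameters of clamp_value and their required/optional flag:
  value: required
  minimum: optional
  maximum: optional
value


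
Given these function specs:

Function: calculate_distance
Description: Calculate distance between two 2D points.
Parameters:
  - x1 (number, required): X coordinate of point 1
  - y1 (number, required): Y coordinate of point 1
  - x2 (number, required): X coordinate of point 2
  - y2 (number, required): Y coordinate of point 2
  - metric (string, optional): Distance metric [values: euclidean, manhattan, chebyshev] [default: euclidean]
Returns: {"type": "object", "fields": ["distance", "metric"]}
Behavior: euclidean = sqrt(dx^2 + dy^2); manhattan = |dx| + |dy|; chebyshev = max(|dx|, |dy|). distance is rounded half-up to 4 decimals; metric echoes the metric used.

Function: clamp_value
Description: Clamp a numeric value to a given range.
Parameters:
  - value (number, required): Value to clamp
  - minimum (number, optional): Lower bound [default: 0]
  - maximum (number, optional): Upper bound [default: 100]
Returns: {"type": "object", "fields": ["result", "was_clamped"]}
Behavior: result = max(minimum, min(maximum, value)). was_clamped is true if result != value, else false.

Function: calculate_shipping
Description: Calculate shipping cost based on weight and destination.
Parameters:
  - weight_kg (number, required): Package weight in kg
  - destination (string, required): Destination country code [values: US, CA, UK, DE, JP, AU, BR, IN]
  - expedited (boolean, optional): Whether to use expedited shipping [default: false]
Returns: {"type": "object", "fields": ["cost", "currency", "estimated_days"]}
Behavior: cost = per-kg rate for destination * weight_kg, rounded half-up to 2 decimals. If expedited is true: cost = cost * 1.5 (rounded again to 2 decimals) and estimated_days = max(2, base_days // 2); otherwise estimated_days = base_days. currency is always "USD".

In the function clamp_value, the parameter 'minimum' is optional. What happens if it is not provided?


The clamp_value spec declares:
  - minimum (number, optional): Lower bound [default: 0]
It defaults to 0


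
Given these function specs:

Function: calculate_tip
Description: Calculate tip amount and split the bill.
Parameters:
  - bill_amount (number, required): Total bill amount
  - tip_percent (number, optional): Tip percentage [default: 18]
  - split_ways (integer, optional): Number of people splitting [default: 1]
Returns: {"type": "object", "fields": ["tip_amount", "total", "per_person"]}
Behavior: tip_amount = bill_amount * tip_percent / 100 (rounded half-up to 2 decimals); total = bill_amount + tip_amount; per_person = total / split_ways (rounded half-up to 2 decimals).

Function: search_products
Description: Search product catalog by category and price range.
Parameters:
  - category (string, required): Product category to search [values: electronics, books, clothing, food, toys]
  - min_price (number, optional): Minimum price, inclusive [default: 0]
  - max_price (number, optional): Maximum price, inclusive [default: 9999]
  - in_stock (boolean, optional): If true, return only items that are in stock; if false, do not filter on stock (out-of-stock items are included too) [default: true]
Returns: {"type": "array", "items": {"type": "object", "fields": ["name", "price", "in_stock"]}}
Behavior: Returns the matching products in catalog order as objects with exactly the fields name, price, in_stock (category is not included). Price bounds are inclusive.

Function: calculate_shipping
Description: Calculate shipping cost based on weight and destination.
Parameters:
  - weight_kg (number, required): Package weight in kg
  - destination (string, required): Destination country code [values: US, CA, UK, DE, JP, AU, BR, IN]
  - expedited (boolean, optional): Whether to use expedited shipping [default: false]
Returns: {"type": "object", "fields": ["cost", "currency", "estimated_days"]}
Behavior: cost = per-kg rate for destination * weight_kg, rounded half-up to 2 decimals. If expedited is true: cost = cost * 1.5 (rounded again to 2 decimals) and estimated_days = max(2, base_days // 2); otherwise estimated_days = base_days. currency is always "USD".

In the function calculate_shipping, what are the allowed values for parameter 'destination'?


The calculate_shipping spec declares:
  - destination (string, required): Destination country code [values: US, CA, UK, DE, JP, AU, BR, IN]
Allowed values:
US, CA, UK, DE, JP, AU, BR, IN


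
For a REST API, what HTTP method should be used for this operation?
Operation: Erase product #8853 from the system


GET = read, POST = create, PUT = update/replace, DELETE = remove
This operation is a removal.
DELETE


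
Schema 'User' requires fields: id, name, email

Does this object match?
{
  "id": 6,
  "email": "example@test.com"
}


Checking required fields...
Missing: name
Invalid - missing required field 'name'


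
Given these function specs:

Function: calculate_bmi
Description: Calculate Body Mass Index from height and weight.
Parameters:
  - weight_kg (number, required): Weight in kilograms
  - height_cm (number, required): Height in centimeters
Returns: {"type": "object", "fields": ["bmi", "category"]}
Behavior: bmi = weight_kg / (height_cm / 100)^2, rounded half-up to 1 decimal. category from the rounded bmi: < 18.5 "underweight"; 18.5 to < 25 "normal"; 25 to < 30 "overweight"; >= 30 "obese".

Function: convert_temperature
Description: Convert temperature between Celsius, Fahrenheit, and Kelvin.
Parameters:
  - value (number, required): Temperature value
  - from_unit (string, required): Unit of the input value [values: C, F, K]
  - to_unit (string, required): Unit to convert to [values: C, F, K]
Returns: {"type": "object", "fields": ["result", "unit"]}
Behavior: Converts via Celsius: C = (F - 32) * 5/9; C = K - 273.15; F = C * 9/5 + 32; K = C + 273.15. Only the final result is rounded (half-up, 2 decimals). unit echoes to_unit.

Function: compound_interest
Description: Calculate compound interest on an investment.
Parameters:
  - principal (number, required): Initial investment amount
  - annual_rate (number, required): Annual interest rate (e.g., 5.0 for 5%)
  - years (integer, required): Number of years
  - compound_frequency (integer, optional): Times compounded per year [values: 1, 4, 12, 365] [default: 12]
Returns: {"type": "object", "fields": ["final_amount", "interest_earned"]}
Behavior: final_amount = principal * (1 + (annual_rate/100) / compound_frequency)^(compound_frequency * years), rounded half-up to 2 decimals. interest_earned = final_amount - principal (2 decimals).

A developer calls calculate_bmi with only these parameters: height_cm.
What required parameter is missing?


Required parameters: weight_kg, height_cm
Provided: height_cm
Missing: weight_kg
weight_kg


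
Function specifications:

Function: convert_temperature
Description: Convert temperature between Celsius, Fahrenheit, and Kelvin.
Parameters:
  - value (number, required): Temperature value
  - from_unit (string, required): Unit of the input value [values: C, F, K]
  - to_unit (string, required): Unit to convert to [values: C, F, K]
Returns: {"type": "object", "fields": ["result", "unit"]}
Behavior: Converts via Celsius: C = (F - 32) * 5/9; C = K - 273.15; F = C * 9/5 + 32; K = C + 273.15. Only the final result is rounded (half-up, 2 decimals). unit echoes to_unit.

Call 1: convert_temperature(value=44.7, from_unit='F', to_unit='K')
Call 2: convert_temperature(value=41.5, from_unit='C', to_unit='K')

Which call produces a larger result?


Call 1:
  To C: (44.7 - 32) * 5/9 = 7.055556
  To K: 7.055556 + 273.15 = 280.205556
  Round to 2 decimals: 280.21
  -> 280.21 K
Call 2:
  Input already in C: 41.5
  To K: 41.5 + 273.15 = 314.65
  Round to 2 decimals: 314.65
  -> 314.65 K
Call 2 (314.65 K)


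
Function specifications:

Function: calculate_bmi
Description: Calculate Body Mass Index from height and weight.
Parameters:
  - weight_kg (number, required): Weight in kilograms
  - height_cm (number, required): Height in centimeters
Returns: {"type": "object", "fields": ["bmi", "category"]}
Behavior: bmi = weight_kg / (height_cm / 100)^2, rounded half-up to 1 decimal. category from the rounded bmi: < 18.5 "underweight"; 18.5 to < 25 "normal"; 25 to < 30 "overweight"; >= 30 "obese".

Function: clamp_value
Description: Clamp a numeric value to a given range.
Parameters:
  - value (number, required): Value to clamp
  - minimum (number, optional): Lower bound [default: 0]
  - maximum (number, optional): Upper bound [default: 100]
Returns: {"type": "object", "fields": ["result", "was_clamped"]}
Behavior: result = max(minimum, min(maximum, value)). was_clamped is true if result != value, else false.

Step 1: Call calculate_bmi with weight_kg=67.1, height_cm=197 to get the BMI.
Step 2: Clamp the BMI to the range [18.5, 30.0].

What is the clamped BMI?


Step 1: calculate_bmi(weight_kg=67.1, height_cm=197)
  height_m = 197 / 100 = 1.97
  bmi = 67.1 / 1.97^2 = 67.1 / 3.8809 = 17.289804 -> 17.3
  17.3 < 18.5 -> underweight
  -> bmi = 17.3
Step 2: clamp_value(value=17.3, minimum=18.5, maximum=30.0)
  result = max(18.5, min(30.0, 17.3)) = max(18.5, 17.3) = 18.5
  was_clamped = (18.5 != 17.3) = true
  -> result = 18.5
18.5


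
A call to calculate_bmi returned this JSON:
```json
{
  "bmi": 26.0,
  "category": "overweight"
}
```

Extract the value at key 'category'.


overweight


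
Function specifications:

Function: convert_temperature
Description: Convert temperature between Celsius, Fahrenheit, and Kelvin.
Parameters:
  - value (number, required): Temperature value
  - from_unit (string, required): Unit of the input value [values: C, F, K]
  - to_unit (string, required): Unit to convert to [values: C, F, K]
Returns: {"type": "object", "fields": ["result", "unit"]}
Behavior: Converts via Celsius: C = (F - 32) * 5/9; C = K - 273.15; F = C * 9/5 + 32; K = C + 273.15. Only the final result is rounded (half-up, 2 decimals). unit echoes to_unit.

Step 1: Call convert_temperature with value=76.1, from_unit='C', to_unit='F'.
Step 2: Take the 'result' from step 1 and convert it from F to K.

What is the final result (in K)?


Step 1: convert_temperature(value=76.1, from_unit=C, to_unit=F)
  Input already in C: 76.1
  To F: 76.1 * 9/5 + 32 = 168.98
  Round to 2 decimals: 168.98
  -> result = 168.98 F
Step 2: convert_temperature(value=168.98, from_unit=F, to_unit=K)
  To C: (168.98 - 32) * 5/9 = 76.1
  To K: 76.1 + 273.15 = 349.25
  Round to 2 decimals: 349.25
  -> result = 349.25 K
349.25 K


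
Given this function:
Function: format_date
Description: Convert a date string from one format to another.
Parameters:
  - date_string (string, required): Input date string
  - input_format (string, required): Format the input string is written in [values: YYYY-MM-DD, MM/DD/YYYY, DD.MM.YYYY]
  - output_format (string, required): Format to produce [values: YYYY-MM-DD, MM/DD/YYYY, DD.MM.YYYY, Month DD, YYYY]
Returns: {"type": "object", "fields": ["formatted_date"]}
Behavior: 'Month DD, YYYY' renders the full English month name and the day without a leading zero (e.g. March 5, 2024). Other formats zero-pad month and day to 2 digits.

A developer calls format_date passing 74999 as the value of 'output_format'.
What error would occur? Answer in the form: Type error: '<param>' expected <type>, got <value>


Spec: 'output_format' is declared as string; 74999 is an integer.
Type error: 'output_format' expected string, got 74999


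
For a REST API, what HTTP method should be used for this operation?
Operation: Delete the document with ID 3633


GET = read, POST = create, PUT = update/replace, DELETE = remove
This operation is a removal.
DELETE


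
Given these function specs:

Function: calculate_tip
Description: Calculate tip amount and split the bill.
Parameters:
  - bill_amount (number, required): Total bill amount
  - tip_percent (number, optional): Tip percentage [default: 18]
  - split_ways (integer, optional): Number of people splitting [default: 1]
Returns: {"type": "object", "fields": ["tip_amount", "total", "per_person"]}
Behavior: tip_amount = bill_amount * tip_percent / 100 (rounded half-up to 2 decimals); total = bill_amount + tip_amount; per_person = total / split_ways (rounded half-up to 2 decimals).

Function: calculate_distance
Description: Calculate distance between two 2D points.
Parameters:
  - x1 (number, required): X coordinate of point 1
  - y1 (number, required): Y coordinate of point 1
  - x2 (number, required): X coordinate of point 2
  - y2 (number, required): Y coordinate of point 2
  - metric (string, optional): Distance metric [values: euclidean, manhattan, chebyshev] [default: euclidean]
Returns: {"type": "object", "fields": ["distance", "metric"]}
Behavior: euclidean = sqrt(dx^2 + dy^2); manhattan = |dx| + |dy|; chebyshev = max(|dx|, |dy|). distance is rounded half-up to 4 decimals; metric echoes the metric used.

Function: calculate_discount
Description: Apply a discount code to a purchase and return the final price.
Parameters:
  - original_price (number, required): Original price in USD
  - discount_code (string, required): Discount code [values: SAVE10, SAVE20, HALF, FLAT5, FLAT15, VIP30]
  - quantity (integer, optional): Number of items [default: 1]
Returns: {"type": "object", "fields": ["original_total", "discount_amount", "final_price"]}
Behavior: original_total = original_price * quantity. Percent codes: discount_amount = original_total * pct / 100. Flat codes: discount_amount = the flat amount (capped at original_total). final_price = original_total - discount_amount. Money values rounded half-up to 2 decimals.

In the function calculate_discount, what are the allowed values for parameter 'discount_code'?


The calculate_discount spec declares:
  - discount_code (string, required): Discount code [values: SAVE10, SAVE20, HALF, FLAT5, FLAT15, VIP30]
Allowed values:
SAVE10, SAVE20, HALF, FLAT5, FLAT15, VIP30


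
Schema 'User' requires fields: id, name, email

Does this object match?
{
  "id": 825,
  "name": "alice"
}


Checking required fields...
Missing: email
Invalid - missing required field 'email'


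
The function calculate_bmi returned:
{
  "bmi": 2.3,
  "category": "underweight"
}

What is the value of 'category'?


underweight


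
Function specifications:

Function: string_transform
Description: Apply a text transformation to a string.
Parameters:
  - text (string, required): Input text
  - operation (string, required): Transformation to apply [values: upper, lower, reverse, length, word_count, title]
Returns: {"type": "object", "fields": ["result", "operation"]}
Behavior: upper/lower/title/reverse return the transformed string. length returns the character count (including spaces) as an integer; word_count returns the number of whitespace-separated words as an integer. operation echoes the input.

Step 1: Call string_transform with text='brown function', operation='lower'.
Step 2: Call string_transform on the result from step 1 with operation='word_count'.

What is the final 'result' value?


Step 1: string_transform(text='brown function', operation='lower')
  -> result = 'brown function'
Step 2: string_transform(text='brown function', operation='word_count')
  words: brown, function -> 2
  -> result = 2
2


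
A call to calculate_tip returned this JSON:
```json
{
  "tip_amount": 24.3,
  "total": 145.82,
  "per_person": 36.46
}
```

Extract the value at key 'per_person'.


36.46


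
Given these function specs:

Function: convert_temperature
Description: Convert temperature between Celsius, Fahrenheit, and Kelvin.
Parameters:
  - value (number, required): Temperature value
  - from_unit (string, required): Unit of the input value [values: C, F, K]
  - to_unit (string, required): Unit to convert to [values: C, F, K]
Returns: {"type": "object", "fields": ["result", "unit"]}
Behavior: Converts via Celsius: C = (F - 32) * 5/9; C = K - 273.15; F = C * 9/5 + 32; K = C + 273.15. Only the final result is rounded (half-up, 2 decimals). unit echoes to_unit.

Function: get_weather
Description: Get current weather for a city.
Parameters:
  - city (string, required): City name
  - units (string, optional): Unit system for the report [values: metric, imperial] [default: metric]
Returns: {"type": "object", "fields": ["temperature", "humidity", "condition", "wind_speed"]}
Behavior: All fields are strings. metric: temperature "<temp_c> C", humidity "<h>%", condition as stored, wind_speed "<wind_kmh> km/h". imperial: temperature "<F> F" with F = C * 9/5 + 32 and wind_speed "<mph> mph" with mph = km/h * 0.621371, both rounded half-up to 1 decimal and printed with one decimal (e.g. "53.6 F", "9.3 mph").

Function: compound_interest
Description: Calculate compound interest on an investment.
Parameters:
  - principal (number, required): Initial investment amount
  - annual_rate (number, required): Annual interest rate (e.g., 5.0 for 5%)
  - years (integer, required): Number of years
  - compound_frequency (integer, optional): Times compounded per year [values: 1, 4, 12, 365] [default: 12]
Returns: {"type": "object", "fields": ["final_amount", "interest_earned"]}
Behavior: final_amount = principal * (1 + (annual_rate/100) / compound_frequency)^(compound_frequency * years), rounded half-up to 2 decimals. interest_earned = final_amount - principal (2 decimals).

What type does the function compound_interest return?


The compound_interest spec declares Returns: {"type": "object", "fields": ["final_amount", "interest_earned"]}
Type:
object


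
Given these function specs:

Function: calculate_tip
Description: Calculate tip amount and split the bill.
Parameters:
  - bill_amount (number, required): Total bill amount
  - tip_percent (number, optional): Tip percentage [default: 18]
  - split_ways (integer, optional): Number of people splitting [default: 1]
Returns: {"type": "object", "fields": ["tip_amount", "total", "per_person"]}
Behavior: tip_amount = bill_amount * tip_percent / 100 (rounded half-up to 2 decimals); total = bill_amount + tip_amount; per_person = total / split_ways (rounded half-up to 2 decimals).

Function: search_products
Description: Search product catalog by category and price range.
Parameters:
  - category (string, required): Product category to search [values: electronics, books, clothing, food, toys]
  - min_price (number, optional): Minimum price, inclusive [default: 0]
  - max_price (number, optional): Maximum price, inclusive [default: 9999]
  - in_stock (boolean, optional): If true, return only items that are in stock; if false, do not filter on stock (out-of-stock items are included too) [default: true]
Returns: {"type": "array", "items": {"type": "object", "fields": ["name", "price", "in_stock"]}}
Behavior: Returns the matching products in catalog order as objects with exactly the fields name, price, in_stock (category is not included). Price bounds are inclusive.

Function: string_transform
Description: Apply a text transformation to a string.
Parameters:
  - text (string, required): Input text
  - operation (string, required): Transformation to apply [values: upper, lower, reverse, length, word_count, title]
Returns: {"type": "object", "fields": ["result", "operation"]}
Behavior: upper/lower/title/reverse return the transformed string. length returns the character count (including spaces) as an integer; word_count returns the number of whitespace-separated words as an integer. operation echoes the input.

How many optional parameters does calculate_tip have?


Parameters of calculate_tip: bill_amount (required), tip_percent (optional), split_ways (optional)
Optional count:
2


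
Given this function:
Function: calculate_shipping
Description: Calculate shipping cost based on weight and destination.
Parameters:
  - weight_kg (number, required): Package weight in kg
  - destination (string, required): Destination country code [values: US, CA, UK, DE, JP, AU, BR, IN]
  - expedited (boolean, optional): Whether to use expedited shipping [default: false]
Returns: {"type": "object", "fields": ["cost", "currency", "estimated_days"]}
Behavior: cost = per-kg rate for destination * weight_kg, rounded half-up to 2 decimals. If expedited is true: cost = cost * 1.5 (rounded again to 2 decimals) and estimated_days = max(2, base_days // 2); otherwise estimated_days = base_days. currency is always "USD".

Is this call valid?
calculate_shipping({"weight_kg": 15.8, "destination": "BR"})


Checking all required parameters present and types match... All valid.
Valid


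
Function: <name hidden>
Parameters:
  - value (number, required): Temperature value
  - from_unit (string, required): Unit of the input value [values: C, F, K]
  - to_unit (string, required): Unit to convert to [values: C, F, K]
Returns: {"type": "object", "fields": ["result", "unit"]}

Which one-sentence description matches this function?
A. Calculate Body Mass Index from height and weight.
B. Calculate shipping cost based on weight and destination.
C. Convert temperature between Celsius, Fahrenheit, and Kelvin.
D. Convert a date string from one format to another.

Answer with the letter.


Parameters value, from_unit, to_unit and return ["result", "unit"] fit: Convert temperature between Celsius, Fahrenheit, and Kelvin.
C


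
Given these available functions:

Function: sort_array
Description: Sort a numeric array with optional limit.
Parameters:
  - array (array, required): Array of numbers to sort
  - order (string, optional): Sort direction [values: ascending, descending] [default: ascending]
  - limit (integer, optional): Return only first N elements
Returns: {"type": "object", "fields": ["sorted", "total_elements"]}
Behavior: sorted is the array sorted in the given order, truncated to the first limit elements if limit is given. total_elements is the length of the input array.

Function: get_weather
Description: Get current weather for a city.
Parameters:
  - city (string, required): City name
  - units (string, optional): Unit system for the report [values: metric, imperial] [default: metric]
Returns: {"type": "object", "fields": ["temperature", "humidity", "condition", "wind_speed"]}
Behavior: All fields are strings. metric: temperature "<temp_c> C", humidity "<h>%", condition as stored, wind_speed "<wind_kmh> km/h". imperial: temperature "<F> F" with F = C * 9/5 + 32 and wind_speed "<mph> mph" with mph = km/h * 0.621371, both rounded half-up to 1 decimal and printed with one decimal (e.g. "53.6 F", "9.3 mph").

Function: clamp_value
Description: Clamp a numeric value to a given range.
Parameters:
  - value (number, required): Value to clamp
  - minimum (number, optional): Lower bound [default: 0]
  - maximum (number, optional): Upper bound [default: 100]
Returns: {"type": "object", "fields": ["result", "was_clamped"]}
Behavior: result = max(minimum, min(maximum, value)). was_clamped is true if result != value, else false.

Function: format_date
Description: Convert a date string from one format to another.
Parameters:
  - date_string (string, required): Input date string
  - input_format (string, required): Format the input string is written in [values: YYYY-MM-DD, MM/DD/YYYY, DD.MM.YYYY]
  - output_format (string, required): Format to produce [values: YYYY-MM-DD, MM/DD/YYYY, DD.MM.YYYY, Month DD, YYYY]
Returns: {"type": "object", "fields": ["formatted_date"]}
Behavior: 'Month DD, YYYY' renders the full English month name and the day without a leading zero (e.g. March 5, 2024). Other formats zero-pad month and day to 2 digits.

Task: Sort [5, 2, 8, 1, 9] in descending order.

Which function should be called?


The task needs a function whose description is: Sort a numeric array with optional limit.
sort_array


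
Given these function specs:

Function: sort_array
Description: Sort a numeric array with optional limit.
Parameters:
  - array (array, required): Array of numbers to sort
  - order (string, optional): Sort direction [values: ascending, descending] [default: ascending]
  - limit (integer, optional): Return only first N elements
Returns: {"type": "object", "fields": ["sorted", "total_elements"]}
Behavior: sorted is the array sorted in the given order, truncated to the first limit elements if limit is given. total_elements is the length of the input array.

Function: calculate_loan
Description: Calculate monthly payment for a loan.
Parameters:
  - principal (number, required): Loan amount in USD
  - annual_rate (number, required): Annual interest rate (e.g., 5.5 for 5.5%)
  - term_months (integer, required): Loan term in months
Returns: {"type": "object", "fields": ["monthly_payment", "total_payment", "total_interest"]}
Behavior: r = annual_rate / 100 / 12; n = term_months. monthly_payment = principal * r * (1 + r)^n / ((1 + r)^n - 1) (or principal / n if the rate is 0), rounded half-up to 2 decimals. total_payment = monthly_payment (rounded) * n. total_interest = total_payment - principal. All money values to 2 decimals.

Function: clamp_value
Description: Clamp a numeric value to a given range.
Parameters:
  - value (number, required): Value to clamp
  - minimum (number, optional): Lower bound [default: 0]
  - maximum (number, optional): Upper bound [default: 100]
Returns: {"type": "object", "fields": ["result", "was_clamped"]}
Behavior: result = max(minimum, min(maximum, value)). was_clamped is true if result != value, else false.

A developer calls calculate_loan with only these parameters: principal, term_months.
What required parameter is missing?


Required parameters: principal, annual_rate, term_months
Provided: principal, term_months
Missing: annual_rate
annual_rate


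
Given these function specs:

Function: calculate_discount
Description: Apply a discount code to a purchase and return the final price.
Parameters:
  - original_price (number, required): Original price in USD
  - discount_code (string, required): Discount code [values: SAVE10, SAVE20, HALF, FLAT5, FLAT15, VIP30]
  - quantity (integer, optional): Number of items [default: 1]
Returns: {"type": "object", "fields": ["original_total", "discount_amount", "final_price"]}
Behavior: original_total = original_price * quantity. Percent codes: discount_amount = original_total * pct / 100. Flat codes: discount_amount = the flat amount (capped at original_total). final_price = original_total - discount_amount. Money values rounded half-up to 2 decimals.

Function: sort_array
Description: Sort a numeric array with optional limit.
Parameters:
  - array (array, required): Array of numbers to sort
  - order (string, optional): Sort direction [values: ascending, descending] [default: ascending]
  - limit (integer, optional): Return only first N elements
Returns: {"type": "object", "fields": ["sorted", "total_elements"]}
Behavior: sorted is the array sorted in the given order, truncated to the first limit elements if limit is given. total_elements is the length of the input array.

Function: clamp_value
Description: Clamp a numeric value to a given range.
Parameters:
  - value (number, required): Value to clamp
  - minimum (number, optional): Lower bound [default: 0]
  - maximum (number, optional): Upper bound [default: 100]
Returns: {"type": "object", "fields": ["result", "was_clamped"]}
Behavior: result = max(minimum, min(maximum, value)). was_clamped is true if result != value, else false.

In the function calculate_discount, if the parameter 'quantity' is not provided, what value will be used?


The calculate_discount spec declares:
  - quantity (integer, optional): Number of items [default: 1]
Default:
1
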